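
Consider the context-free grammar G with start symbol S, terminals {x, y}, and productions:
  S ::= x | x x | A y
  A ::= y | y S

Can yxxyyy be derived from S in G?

no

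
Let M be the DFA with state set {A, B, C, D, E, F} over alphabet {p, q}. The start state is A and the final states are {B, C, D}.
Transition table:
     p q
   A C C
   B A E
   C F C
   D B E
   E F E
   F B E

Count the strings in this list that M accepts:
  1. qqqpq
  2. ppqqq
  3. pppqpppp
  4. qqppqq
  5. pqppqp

qqqpq: rejected
ppqqq: rejected
pppqpppp: accepted
qqppqq: rejected
pqppqp: rejected

1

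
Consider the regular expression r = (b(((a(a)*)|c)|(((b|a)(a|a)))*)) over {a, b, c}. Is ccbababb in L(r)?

No split of ccbababb into u·v has b matching u and (((a(a)*)|c)|(((b|a)(a|a)))*) matching v.

no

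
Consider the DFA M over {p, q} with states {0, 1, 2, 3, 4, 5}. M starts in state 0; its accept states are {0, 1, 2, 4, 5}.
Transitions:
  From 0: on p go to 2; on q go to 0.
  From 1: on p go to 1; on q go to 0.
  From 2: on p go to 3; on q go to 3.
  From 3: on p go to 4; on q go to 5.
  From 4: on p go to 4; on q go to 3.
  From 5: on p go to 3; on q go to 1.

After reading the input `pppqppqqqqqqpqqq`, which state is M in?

0 --p--> 2
2 --p--> 3
3 --p--> 4
4 --q--> 3
3 --p--> 4
4 --p--> 4
4 --q--> 3
3 --q--> 5
5 --q--> 1
1 --q--> 0
0 --q--> 0
0 --q--> 0
0 --p--> 2
2 --q--> 3
3 --q--> 5
5 --q--> 1

1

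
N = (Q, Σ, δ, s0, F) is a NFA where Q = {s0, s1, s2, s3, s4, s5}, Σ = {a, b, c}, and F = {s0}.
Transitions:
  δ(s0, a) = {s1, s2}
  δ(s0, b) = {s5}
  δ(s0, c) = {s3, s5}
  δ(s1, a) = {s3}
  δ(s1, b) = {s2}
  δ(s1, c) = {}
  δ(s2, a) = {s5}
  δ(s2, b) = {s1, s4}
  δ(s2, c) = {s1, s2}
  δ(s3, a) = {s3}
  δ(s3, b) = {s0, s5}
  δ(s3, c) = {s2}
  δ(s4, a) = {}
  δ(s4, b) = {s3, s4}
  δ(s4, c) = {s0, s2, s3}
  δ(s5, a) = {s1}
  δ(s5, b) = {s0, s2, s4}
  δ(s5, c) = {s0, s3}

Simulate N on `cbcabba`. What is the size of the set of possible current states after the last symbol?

Start: {s0}
read c: {s3, s5}
read b: {s0, s2, s4, s5}
read c: {s0, s1, s2, s3, s5}
read a: {s1, s2, s3, s5}
read b: {s0, s1, s2, s4, s5}
read b: {s0, s1, s2, s3, s4, s5}
read a: {s1, s2, s3, s5}
Final reachable set {s1, s2, s3, s5} has 4 states.

4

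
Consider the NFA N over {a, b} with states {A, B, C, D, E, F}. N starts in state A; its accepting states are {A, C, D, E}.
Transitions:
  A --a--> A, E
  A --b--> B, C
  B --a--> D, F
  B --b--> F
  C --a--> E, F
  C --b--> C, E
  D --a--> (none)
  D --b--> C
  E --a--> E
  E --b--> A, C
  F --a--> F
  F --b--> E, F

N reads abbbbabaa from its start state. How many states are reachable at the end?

3

Start: {A}
read a: {A, E}
read b: {A, B, C}
read b: {B, C, E, F}
read b: {A, C, E, F}
read b: {A, B, C, E, F}
read a: {A, D, E, F}
read b: {A, B, C, E, F}
read a: {A, D, E, F}
read a: {A, E, F}
Final reachable set {A, E, F} has 3 states.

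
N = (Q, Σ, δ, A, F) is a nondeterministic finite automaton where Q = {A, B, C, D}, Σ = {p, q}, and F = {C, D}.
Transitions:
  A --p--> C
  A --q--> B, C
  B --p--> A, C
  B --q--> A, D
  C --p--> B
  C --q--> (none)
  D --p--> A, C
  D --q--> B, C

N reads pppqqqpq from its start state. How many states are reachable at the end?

4

Start: {A}
read p: {C}
read p: {B}
read p: {A, C}
read q: {B, C}
read q: {A, D}
read q: {B, C}
read p: {A, B, C}
read q: {A, B, C, D}
Final reachable set {A, B, C, D} has 4 states.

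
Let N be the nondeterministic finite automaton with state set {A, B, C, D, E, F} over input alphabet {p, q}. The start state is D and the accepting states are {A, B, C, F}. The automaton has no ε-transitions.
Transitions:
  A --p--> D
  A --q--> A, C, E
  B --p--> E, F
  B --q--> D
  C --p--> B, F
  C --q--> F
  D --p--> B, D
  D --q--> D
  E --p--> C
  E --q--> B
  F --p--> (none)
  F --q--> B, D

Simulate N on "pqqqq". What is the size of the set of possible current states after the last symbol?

1

Start: {D}
read p: {B, D}
read q: {D}
read q: {D}
read q: {D}
read q: {D}
Final reachable set {D} has 1 state.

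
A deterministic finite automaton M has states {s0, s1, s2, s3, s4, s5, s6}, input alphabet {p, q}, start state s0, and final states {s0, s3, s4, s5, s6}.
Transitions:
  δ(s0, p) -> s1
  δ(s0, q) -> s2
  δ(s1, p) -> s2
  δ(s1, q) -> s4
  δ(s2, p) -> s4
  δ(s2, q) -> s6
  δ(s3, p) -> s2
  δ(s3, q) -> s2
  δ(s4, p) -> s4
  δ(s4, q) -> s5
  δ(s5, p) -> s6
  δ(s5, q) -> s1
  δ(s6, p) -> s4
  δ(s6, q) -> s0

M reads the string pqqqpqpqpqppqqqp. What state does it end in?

s0 --p--> s1
s1 --q--> s4
s4 --q--> s5
s5 --q--> s1
s1 --p--> s2
s2 --q--> s6
s6 --p--> s4
s4 --q--> s5
s5 --p--> s6
s6 --q--> s0
s0 --p--> s1
s1 --p--> s2
s2 --q--> s6
s6 --q--> s0
s0 --q--> s2
s2 --p--> s4

s4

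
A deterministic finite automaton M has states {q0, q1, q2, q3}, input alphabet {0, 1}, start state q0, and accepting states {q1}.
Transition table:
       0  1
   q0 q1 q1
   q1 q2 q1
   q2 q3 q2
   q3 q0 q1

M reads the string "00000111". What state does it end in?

q1

q0 --0--> q1
q1 --0--> q2
q2 --0--> q3
q3 --0--> q0
q0 --0--> q1
q1 --1--> q1
q1 --1--> q1
q1 --1--> q1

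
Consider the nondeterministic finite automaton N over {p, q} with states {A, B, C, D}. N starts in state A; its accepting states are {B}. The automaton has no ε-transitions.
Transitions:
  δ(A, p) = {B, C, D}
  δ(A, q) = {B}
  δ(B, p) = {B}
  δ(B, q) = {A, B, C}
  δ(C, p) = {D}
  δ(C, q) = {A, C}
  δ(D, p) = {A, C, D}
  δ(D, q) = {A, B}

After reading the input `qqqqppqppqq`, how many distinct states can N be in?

3

Start: {A}
read q: {B}
read q: {A, B, C}
read q: {A, B, C}
read q: {A, B, C}
read p: {B, C, D}
read p: {A, B, C, D}
read q: {A, B, C}
read p: {B, C, D}
read p: {A, B, C, D}
read q: {A, B, C}
read q: {A, B, C}
Final reachable set {A, B, C} has 3 states.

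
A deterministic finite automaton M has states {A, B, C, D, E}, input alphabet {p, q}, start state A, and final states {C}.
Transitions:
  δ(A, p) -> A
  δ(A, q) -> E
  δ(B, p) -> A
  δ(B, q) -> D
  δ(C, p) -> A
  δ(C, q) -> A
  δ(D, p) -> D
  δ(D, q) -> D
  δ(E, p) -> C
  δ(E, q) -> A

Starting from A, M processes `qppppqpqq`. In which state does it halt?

A --q--> E
E --p--> C
C --p--> A
A --p--> A
A --p--> A
A --q--> E
E --p--> C
C --q--> A
A --q--> E

E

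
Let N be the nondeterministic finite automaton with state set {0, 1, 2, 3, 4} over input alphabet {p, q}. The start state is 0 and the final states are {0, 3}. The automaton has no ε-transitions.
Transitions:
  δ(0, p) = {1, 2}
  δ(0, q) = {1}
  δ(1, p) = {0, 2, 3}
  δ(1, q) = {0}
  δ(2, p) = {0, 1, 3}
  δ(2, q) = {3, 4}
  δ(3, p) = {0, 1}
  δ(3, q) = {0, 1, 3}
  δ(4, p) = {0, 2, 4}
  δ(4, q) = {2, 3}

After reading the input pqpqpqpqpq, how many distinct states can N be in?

5

Start: {0}
read p: {1, 2}
read q: {0, 3, 4}
read p: {0, 1, 2, 4}
read q: {0, 1, 2, 3, 4}
read p: {0, 1, 2, 3, 4}
read q: {0, 1, 2, 3, 4}
read p: {0, 1, 2, 3, 4}
read q: {0, 1, 2, 3, 4}
read p: {0, 1, 2, 3, 4}
read q: {0, 1, 2, 3, 4}
Final reachable set {0, 1, 2, 3, 4} has 5 states.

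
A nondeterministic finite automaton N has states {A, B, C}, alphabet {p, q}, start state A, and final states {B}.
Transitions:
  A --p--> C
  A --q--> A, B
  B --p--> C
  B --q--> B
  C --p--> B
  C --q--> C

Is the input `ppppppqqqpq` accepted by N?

rejected

Start: {A}
read p: {C}
read p: {B}
read p: {C}
read p: {B}
read p: {C}
read p: {B}
read q: {B}
read q: {B}
read q: {B}
read p: {C}
read q: {C}
Reachable ∩ accepting = {} — empty.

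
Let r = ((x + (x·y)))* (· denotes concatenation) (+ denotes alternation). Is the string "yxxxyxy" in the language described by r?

no

yxxxyxy cannot be split into zero or more pieces each matching (x+(x·y)).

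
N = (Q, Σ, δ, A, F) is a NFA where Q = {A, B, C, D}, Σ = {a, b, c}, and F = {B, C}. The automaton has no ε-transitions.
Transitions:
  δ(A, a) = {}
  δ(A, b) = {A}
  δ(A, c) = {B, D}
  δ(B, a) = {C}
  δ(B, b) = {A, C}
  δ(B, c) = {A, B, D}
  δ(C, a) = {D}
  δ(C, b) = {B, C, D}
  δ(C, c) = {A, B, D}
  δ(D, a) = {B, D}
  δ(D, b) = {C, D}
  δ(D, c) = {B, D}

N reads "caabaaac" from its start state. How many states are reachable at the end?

Start: {A}
read c: {B, D}
read a: {B, C, D}
read a: {B, C, D}
read b: {A, B, C, D}
read a: {B, C, D}
read a: {B, C, D}
read a: {B, C, D}
read c: {A, B, D}
Final reachable set {A, B, D} has 3 states.

3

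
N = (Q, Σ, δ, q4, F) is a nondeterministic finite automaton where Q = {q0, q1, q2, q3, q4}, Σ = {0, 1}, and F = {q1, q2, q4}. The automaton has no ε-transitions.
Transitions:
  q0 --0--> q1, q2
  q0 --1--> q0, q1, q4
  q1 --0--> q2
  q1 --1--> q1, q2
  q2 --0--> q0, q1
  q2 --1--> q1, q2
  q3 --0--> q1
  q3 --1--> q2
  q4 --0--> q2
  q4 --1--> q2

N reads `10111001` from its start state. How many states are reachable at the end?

4

Start: {q4}
read 1: {q2}
read 0: {q0, q1}
read 1: {q0, q1, q2, q4}
read 1: {q0, q1, q2, q4}
read 1: {q0, q1, q2, q4}
read 0: {q0, q1, q2}
read 0: {q0, q1, q2}
read 1: {q0, q1, q2, q4}
Final reachable set {q0, q1, q2, q4} has 4 states.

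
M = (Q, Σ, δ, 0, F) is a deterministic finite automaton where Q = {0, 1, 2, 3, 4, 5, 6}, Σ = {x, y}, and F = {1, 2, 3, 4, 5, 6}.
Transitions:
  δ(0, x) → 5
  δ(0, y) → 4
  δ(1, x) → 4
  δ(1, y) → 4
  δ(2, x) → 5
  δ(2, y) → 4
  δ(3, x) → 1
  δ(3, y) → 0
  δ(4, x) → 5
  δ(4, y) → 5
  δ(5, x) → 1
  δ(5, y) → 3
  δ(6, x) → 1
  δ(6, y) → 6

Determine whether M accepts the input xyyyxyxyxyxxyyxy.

accepted

0 --x--> 5
5 --y--> 3
3 --y--> 0
0 --y--> 4
4 --x--> 5
5 --y--> 3
3 --x--> 1
1 --y--> 4
4 --x--> 5
5 --y--> 3
3 --x--> 1
1 --x--> 4
4 --y--> 5
5 --y--> 3
3 --x--> 1
1 --y--> 4
End in state 4, which is an accepting state.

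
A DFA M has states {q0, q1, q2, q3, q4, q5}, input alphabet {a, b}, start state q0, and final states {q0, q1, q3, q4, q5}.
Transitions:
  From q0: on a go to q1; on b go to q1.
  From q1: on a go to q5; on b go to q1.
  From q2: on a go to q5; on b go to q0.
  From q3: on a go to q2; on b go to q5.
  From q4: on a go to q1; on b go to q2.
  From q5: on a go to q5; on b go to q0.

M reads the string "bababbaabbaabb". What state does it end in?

q0 --b--> q1
q1 --a--> q5
q5 --b--> q0
q0 --a--> q1
q1 --b--> q1
q1 --b--> q1
q1 --a--> q5
q5 --a--> q5
q5 --b--> q0
q0 --b--> q1
q1 --a--> q5
q5 --a--> q5
q5 --b--> q0
q0 --b--> q1

q1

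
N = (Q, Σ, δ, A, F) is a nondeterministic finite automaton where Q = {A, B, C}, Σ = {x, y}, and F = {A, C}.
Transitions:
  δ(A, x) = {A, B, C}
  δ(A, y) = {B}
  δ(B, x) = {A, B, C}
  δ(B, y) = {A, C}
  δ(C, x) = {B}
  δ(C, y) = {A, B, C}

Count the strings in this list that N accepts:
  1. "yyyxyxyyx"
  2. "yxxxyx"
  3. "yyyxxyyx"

"yyyxyxyyx": accepted
"yxxxyx": accepted
"yyyxxyyx": accepted

3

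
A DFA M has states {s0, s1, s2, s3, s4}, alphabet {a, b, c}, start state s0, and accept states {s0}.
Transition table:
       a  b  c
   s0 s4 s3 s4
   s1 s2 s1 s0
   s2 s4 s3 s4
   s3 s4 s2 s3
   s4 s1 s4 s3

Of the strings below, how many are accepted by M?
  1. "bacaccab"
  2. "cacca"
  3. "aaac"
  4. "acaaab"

"bacaccab": rejected
"cacca": rejected
"aaac": rejected
"acaaab": rejected

0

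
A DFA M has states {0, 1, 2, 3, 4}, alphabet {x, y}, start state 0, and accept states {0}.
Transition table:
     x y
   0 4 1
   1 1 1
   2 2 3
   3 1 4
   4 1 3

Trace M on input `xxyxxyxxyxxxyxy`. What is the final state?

1

0 --x--> 4
4 --x--> 1
1 --y--> 1
1 --x--> 1
1 --x--> 1
1 --y--> 1
1 --x--> 1
1 --x--> 1
1 --y--> 1
1 --x--> 1
1 --x--> 1
1 --x--> 1
1 --y--> 1
1 --x--> 1
1 --y--> 1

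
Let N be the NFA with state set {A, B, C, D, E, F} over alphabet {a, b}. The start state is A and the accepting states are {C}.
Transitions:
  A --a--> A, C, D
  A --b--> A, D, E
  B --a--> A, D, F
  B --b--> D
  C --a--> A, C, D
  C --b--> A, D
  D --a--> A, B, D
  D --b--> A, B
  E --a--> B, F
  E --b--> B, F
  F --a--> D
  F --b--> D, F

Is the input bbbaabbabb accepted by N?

rejected

Start: {A}
read b: {A, D, E}
read b: {A, B, D, E, F}
read b: {A, B, D, E, F}
read a: {A, B, C, D, F}
read a: {A, B, C, D, F}
read b: {A, B, D, E, F}
read b: {A, B, D, E, F}
read a: {A, B, C, D, F}
read b: {A, B, D, E, F}
read b: {A, B, D, E, F}
Reachable ∩ accepting = {} — empty.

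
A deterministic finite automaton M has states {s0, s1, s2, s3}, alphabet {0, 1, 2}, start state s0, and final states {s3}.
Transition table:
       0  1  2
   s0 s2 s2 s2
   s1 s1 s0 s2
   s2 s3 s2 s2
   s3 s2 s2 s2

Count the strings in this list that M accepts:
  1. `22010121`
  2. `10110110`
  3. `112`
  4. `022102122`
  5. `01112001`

1

`22010121`: rejected
`10110110`: accepted
`112`: rejected
`022102122`: rejected
`01112001`: rejected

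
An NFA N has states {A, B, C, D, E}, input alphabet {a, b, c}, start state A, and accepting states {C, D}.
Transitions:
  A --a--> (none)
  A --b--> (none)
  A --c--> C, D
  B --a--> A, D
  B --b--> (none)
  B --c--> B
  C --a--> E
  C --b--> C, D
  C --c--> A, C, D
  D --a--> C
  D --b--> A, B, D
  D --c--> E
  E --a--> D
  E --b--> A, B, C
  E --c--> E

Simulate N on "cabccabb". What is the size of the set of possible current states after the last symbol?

Start: {A}
read c: {C, D}
read a: {C, E}
read b: {A, B, C, D}
read c: {A, B, C, D, E}
read c: {A, B, C, D, E}
read a: {A, C, D, E}
read b: {A, B, C, D}
read b: {A, B, C, D}
Final reachable set {A, B, C, D} has 4 states.

4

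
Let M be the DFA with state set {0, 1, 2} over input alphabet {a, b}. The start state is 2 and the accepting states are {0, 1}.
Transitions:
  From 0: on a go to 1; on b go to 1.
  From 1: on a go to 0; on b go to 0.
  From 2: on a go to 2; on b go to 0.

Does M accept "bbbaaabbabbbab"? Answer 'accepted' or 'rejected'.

accepted

2 --b--> 0
0 --b--> 1
1 --b--> 0
0 --a--> 1
1 --a--> 0
0 --a--> 1
1 --b--> 0
0 --b--> 1
1 --a--> 0
0 --b--> 1
1 --b--> 0
0 --b--> 1
1 --a--> 0
0 --b--> 1
End in state 1, which is an accepting state.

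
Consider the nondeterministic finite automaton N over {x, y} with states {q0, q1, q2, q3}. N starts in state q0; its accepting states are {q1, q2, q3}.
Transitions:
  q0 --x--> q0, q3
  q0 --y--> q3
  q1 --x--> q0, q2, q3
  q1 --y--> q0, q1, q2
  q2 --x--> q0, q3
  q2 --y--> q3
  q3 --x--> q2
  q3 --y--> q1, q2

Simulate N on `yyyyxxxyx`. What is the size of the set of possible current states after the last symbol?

Start: {q0}
read y: {q3}
read y: {q1, q2}
read y: {q0, q1, q2, q3}
read y: {q0, q1, q2, q3}
read x: {q0, q2, q3}
read x: {q0, q2, q3}
read x: {q0, q2, q3}
read y: {q1, q2, q3}
read x: {q0, q2, q3}
Final reachable set {q0, q2, q3} has 3 states.

3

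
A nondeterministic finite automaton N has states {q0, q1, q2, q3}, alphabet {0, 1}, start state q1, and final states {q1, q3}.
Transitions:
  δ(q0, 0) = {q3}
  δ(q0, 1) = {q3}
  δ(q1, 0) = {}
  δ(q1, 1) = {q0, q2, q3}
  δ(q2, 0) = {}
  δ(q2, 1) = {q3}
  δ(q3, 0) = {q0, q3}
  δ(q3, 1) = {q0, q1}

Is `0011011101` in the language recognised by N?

rejected

Start: {q1}
read 0: {}
The reachable set is empty and stays empty for the remaining 9 symbols.
Reachable ∩ accepting = {} — empty.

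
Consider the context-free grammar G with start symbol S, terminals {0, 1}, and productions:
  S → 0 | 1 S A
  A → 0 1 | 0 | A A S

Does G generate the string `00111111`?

no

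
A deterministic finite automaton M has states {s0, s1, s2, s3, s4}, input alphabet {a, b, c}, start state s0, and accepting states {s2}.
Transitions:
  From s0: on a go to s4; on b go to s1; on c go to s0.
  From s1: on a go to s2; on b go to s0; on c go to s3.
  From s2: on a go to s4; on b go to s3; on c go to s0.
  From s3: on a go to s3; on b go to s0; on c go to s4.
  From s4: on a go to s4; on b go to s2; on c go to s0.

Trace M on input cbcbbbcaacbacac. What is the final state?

s0

s0 --c--> s0
s0 --b--> s1
s1 --c--> s3
s3 --b--> s0
s0 --b--> s1
s1 --b--> s0
s0 --c--> s0
s0 --a--> s4
s4 --a--> s4
s4 --c--> s0
s0 --b--> s1
s1 --a--> s2
s2 --c--> s0
s0 --a--> s4
s4 --c--> s0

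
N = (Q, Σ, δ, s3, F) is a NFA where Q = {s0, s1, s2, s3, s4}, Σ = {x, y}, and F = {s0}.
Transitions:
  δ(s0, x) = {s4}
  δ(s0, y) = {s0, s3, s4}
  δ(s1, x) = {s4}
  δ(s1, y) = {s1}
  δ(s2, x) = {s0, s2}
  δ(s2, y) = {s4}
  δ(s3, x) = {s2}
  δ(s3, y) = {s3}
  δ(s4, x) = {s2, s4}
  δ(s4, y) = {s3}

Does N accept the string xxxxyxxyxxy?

Start: {s3}
read x: {s2}
read x: {s0, s2}
read x: {s0, s2, s4}
read x: {s0, s2, s4}
read y: {s0, s3, s4}
read x: {s2, s4}
read x: {s0, s2, s4}
read y: {s0, s3, s4}
read x: {s2, s4}
read x: {s0, s2, s4}
read y: {s0, s3, s4}
Reachable ∩ accepting = {s0} — nonempty.

accepted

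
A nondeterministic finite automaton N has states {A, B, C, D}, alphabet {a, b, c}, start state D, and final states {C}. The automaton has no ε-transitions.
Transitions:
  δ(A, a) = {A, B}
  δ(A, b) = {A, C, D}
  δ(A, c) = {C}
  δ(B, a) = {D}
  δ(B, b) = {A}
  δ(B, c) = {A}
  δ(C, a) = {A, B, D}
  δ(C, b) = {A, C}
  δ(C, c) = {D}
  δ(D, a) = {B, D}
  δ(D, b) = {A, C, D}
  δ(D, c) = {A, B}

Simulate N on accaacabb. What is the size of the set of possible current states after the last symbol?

Start: {D}
read a: {B, D}
read c: {A, B}
read c: {A, C}
read a: {A, B, D}
read a: {A, B, D}
read c: {A, B, C}
read a: {A, B, D}
read b: {A, C, D}
read b: {A, C, D}
Final reachable set {A, C, D} has 3 states.

3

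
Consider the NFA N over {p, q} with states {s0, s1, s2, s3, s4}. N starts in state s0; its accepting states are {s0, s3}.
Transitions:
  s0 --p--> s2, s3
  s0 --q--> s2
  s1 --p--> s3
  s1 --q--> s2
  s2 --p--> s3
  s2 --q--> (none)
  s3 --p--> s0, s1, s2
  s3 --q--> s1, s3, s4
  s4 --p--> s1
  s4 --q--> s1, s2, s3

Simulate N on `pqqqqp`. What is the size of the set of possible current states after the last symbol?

4

Start: {s0}
read p: {s2, s3}
read q: {s1, s3, s4}
read q: {s1, s2, s3, s4}
read q: {s1, s2, s3, s4}
read q: {s1, s2, s3, s4}
read p: {s0, s1, s2, s3}
Final reachable set {s0, s1, s2, s3} has 4 states.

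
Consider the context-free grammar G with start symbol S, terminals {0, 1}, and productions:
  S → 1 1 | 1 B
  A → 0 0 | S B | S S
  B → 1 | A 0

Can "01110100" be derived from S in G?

no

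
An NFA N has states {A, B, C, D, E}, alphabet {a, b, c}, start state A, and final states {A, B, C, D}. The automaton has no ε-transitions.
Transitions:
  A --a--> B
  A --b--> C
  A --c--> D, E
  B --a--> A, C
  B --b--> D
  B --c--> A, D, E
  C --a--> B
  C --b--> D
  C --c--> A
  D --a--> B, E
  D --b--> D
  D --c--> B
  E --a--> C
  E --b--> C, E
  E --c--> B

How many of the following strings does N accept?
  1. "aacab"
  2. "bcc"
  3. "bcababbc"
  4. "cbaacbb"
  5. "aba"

5

"aacab": accepted
"bcc": accepted
"bcababbc": accepted
"cbaacbb": accepted
"aba": accepted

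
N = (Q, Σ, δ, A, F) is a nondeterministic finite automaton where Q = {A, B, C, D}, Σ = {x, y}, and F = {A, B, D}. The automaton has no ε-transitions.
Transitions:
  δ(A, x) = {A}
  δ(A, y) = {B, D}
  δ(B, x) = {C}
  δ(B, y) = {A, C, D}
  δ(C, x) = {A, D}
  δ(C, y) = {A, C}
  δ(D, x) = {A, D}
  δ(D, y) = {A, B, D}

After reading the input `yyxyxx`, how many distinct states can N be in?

2

Start: {A}
read y: {B, D}
read y: {A, B, C, D}
read x: {A, C, D}
read y: {A, B, C, D}
read x: {A, C, D}
read x: {A, D}
Final reachable set {A, D} has 2 states.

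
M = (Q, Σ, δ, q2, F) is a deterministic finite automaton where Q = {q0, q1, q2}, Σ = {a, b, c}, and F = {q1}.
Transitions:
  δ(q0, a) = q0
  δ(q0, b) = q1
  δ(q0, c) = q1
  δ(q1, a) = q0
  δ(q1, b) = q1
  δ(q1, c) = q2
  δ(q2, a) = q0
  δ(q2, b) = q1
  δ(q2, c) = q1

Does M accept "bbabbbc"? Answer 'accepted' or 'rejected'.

rejected

q2 --b--> q1
q1 --b--> q1
q1 --a--> q0
q0 --b--> q1
q1 --b--> q1
q1 --b--> q1
q1 --c--> q2
End in state q2, which is not an accepting state.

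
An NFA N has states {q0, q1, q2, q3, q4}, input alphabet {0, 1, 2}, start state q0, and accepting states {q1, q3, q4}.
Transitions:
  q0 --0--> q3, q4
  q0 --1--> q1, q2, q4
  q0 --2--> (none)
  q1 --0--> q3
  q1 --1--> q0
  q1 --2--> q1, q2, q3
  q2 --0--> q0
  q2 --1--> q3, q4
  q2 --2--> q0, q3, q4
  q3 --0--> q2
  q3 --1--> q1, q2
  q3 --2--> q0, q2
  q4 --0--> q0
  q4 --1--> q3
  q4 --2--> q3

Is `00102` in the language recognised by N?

Start: {q0}
read 0: {q3, q4}
read 0: {q0, q2}
read 1: {q1, q2, q3, q4}
read 0: {q0, q2, q3}
read 2: {q0, q2, q3, q4}
Reachable ∩ accepting = {q3, q4} — nonempty.

accepted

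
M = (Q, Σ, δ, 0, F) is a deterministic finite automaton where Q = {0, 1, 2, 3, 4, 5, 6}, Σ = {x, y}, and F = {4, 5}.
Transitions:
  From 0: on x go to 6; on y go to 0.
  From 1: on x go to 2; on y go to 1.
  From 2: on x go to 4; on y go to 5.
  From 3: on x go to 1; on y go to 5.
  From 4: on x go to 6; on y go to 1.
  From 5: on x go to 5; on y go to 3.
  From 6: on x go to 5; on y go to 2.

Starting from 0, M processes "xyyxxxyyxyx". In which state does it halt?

0 --x--> 6
6 --y--> 2
2 --y--> 5
5 --x--> 5
5 --x--> 5
5 --x--> 5
5 --y--> 3
3 --y--> 5
5 --x--> 5
5 --y--> 3
3 --x--> 1

1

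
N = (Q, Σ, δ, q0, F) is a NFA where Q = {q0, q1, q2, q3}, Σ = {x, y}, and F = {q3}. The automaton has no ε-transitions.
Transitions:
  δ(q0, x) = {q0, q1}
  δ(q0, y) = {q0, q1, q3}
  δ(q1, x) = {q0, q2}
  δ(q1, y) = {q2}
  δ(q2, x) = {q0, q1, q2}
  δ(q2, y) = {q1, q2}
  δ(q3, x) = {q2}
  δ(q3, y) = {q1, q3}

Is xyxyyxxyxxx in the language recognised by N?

rejected

Start: {q0}
read x: {q0, q1}
read y: {q0, q1, q2, q3}
read x: {q0, q1, q2}
read y: {q0, q1, q2, q3}
read y: {q0, q1, q2, q3}
read x: {q0, q1, q2}
read x: {q0, q1, q2}
read y: {q0, q1, q2, q3}
read x: {q0, q1, q2}
read x: {q0, q1, q2}
read x: {q0, q1, q2}
Reachable ∩ accepting = {} — empty.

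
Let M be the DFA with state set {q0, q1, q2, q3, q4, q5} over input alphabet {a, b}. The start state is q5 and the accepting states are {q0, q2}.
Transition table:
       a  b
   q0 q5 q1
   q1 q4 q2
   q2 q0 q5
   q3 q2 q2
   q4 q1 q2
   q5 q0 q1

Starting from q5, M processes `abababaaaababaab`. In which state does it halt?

q5 --a--> q0
q0 --b--> q1
q1 --a--> q4
q4 --b--> q2
q2 --a--> q0
q0 --b--> q1
q1 --a--> q4
q4 --a--> q1
q1 --a--> q4
q4 --a--> q1
q1 --b--> q2
q2 --a--> q0
q0 --b--> q1
q1 --a--> q4
q4 --a--> q1
q1 --b--> q2

q2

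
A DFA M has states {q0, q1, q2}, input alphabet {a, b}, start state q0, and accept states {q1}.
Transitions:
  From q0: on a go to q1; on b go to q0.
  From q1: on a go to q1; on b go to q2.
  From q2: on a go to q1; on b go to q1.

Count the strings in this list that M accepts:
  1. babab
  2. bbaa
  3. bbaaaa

2

babab: rejected
bbaa: accepted
bbaaaa: accepted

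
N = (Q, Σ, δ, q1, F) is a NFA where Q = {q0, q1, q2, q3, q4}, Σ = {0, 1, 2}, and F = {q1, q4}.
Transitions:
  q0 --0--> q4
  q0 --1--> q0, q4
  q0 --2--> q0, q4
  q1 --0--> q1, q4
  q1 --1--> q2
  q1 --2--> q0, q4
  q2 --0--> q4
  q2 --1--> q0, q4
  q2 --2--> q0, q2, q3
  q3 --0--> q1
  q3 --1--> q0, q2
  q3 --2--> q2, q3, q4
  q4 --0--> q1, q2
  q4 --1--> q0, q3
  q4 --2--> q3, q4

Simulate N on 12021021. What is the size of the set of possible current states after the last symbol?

4

Start: {q1}
read 1: {q2}
read 2: {q0, q2, q3}
read 0: {q1, q4}
read 2: {q0, q3, q4}
read 1: {q0, q2, q3, q4}
read 0: {q1, q2, q4}
read 2: {q0, q2, q3, q4}
read 1: {q0, q2, q3, q4}
Final reachable set {q0, q2, q3, q4} has 4 states.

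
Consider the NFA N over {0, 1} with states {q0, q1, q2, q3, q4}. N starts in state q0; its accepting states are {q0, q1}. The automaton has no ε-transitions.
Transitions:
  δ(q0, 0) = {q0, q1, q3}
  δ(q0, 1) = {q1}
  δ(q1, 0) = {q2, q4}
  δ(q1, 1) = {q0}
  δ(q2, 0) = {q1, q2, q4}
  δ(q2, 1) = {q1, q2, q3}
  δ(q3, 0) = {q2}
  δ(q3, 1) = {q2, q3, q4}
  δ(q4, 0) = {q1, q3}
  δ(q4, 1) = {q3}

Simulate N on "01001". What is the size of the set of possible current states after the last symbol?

Start: {q0}
read 0: {q0, q1, q3}
read 1: {q0, q1, q2, q3, q4}
read 0: {q0, q1, q2, q3, q4}
read 0: {q0, q1, q2, q3, q4}
read 1: {q0, q1, q2, q3, q4}
Final reachable set {q0, q1, q2, q3, q4} has 5 states.

5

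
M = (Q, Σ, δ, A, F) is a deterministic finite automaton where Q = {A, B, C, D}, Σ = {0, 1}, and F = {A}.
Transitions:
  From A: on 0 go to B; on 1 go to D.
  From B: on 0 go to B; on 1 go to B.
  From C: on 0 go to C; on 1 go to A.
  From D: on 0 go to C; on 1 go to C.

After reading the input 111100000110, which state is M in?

A --1--> D
D --1--> C
C --1--> A
A --1--> D
D --0--> C
C --0--> C
C --0--> C
C --0--> C
C --0--> C
C --1--> A
A --1--> D
D --0--> C

C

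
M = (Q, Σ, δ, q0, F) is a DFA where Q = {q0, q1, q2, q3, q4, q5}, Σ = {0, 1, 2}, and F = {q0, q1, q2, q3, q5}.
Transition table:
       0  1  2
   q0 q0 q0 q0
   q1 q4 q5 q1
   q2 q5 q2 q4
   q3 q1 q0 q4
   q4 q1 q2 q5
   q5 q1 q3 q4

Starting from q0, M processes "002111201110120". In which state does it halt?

q0

q0 --0--> q0
q0 --0--> q0
q0 --2--> q0
q0 --1--> q0
q0 --1--> q0
q0 --1--> q0
q0 --2--> q0
q0 --0--> q0
q0 --1--> q0
q0 --1--> q0
q0 --1--> q0
q0 --0--> q0
q0 --1--> q0
q0 --2--> q0
q0 --0--> q0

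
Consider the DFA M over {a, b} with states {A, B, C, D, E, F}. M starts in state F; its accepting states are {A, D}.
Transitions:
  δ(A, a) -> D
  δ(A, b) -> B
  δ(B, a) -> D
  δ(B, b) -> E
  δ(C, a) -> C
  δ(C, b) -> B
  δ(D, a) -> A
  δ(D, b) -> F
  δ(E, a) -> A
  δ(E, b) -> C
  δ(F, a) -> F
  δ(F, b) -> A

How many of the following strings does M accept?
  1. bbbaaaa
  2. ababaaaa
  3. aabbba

bbbaaaa: accepted
ababaaaa: rejected
aabbba: accepted

2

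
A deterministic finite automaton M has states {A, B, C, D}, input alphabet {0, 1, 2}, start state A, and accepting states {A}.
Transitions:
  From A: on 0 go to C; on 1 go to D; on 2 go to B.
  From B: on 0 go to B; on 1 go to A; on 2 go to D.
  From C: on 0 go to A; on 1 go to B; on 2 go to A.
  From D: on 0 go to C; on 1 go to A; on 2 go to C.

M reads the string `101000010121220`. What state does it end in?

A --1--> D
D --0--> C
C --1--> B
B --0--> B
B --0--> B
B --0--> B
B --0--> B
B --1--> A
A --0--> C
C --1--> B
B --2--> D
D --1--> A
A --2--> B
B --2--> D
D --0--> C

C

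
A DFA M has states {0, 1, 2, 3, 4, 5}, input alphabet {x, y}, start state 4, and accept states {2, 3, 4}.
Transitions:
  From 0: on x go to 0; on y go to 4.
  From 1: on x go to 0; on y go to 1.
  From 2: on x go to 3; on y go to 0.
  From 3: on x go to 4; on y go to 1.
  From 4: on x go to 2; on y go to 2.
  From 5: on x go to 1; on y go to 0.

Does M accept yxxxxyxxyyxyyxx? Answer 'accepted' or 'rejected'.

rejected

4 --y--> 2
2 --x--> 3
3 --x--> 4
4 --x--> 2
2 --x--> 3
3 --y--> 1
1 --x--> 0
0 --x--> 0
0 --y--> 4
4 --y--> 2
2 --x--> 3
3 --y--> 1
1 --y--> 1
1 --x--> 0
0 --x--> 0
End in state 0, which is not an accepting state.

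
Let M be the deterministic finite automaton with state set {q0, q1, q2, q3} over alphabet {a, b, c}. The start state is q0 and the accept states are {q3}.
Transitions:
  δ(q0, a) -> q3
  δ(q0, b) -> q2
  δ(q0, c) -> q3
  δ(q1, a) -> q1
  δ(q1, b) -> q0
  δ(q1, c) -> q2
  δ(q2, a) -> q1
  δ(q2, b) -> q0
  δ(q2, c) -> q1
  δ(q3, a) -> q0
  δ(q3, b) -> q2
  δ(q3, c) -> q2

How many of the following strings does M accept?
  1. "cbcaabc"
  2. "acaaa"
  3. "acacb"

1

"cbcaabc": accepted
"acaaa": rejected
"acacb": rejected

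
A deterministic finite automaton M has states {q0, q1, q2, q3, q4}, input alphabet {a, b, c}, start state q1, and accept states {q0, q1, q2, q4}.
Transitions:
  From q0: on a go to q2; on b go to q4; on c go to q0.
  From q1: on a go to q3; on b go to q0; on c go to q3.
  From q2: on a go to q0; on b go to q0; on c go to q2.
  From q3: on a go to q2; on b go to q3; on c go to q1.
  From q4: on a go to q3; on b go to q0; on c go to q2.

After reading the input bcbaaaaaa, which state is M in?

q1 --b--> q0
q0 --c--> q0
q0 --b--> q4
q4 --a--> q3
q3 --a--> q2
q2 --a--> q0
q0 --a--> q2
q2 --a--> q0
q0 --a--> q2

q2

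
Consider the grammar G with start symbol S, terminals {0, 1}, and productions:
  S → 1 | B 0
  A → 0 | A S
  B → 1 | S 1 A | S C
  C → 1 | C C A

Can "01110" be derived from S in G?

no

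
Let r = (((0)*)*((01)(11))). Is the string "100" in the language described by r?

no

No split of 100 into u·v has ((0)*)* matching u and ((01)(11)) matching v.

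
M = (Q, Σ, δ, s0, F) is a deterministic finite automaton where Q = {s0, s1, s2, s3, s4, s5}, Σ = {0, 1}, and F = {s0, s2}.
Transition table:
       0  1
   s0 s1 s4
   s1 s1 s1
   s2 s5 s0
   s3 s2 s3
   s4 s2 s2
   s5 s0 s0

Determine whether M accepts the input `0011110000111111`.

s0 --0--> s1
s1 --0--> s1
s1 --1--> s1
s1 --1--> s1
s1 --1--> s1
s1 --1--> s1
s1 --0--> s1
s1 --0--> s1
s1 --0--> s1
s1 --0--> s1
s1 --1--> s1
s1 --1--> s1
s1 --1--> s1
s1 --1--> s1
s1 --1--> s1
s1 --1--> s1
End in state s1, which is not an accepting state.

rejected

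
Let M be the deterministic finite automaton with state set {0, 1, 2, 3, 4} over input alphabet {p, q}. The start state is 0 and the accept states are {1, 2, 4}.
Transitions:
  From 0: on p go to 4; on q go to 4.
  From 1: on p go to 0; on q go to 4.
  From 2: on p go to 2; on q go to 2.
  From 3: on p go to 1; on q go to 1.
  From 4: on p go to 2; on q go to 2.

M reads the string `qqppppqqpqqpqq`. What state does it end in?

0 --q--> 4
4 --q--> 2
2 --p--> 2
2 --p--> 2
2 --p--> 2
2 --p--> 2
2 --q--> 2
2 --q--> 2
2 --p--> 2
2 --q--> 2
2 --q--> 2
2 --p--> 2
2 --q--> 2
2 --q--> 2

2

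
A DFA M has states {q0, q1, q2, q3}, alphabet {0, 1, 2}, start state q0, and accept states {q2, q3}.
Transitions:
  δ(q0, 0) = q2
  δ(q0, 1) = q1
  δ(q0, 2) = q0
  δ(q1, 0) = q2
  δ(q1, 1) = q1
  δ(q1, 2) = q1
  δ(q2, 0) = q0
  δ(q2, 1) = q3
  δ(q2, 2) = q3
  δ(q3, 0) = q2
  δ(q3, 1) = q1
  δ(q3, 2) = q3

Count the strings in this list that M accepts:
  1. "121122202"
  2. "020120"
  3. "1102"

"121122202": accepted
"020120": accepted
"1102": accepted

3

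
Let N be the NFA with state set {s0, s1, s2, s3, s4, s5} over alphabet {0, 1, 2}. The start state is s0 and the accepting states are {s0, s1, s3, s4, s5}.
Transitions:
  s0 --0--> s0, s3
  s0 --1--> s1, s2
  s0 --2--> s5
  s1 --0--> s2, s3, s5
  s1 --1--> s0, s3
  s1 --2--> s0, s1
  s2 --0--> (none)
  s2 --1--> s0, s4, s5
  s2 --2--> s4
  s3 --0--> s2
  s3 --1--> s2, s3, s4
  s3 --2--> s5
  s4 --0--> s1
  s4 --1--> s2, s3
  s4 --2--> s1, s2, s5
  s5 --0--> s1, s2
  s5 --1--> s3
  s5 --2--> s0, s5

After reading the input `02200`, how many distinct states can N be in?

Start: {s0}
read 0: {s0, s3}
read 2: {s5}
read 2: {s0, s5}
read 0: {s0, s1, s2, s3}
read 0: {s0, s2, s3, s5}
Final reachable set {s0, s2, s3, s5} has 4 states.

4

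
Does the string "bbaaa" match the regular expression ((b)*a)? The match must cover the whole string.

No split of bbaaa into u·v has (b)* matching u and a matching v.

no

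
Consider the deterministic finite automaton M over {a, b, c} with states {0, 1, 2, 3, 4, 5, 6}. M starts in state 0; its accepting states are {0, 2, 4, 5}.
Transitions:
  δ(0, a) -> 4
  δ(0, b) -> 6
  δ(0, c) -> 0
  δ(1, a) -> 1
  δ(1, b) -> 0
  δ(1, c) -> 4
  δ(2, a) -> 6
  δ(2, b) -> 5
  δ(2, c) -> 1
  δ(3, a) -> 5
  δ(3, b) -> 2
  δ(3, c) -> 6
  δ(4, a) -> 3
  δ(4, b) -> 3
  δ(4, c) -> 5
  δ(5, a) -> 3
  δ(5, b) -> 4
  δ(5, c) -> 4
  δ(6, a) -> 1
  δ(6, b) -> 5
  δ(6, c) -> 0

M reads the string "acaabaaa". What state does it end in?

0 --a--> 4
4 --c--> 5
5 --a--> 3
3 --a--> 5
5 --b--> 4
4 --a--> 3
3 --a--> 5
5 --a--> 3

3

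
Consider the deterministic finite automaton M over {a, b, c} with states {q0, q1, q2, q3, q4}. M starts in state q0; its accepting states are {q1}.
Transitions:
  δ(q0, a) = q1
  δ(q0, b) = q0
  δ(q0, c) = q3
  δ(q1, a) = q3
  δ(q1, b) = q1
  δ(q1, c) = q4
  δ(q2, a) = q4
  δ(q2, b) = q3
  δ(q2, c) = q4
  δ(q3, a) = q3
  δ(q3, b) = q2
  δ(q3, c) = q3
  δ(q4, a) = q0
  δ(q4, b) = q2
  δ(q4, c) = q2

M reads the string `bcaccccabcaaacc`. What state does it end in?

q3

q0 --b--> q0
q0 --c--> q3
q3 --a--> q3
q3 --c--> q3
q3 --c--> q3
q3 --c--> q3
q3 --c--> q3
q3 --a--> q3
q3 --b--> q2
q2 --c--> q4
q4 --a--> q0
q0 --a--> q1
q1 --a--> q3
q3 --c--> q3
q3 --c--> q3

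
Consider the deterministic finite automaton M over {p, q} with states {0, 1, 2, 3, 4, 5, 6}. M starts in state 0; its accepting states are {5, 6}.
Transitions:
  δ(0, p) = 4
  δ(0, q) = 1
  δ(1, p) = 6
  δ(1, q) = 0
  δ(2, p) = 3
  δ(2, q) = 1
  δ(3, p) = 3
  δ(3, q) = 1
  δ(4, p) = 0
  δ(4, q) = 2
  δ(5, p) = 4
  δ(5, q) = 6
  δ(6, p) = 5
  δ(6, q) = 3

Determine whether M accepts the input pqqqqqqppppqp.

accepted

0 --p--> 4
4 --q--> 2
2 --q--> 1
1 --q--> 0
0 --q--> 1
1 --q--> 0
0 --q--> 1
1 --p--> 6
6 --p--> 5
5 --p--> 4
4 --p--> 0
0 --q--> 1
1 --p--> 6
End in state 6, which is an accepting state.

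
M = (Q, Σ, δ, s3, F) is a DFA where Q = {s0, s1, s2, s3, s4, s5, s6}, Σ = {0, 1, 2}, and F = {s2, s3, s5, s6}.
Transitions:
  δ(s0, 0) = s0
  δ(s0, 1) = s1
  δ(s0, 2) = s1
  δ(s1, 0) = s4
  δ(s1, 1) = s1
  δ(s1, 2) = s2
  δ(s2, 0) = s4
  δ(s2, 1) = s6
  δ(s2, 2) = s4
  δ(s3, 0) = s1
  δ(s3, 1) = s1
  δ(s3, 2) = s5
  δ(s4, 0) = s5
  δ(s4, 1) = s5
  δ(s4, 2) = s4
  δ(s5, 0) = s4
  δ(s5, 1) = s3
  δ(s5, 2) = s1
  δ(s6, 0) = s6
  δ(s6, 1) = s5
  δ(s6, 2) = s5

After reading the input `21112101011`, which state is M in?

s3 --2--> s5
s5 --1--> s3
s3 --1--> s1
s1 --1--> s1
s1 --2--> s2
s2 --1--> s6
s6 --0--> s6
s6 --1--> s5
s5 --0--> s4
s4 --1--> s5
s5 --1--> s3

s3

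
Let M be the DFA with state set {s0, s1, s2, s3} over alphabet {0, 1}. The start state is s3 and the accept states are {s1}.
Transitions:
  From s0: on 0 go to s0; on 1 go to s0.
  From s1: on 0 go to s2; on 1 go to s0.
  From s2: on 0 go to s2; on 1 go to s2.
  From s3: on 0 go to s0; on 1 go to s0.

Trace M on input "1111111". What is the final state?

s0

s3 --1--> s0
s0 --1--> s0
s0 --1--> s0
s0 --1--> s0
s0 --1--> s0
s0 --1--> s0
s0 --1--> s0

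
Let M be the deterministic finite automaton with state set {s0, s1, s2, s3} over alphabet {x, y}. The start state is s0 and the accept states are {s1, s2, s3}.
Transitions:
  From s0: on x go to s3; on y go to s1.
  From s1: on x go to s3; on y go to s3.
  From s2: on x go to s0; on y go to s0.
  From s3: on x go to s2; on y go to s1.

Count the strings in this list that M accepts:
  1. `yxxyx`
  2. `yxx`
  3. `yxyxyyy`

`yxxyx`: accepted
`yxx`: accepted
`yxyxyyy`: accepted

3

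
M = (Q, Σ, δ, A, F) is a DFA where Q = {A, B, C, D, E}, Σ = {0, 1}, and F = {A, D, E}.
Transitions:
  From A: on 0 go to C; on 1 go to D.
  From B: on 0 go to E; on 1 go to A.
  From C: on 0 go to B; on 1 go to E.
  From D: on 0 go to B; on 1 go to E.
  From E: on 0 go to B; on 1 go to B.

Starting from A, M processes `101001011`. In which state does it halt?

B

A --1--> D
D --0--> B
B --1--> A
A --0--> C
C --0--> B
B --1--> A
A --0--> C
C --1--> E
E --1--> B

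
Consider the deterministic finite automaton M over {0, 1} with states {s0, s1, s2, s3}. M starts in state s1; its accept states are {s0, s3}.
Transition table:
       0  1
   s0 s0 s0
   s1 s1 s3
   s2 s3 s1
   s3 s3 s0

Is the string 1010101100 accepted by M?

accepted

s1 --1--> s3
s3 --0--> s3
s3 --1--> s0
s0 --0--> s0
s0 --1--> s0
s0 --0--> s0
s0 --1--> s0
s0 --1--> s0
s0 --0--> s0
s0 --0--> s0
End in state s0, which is an accepting state.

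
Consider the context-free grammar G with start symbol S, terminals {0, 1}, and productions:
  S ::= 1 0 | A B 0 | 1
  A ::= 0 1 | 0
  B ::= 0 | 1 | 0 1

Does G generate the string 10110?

no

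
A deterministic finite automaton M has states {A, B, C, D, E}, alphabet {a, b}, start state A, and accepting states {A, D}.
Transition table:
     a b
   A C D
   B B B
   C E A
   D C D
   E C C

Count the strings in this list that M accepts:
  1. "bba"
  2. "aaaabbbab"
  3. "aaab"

2

"bba": rejected
"aaaabbbab": accepted
"aaab": accepted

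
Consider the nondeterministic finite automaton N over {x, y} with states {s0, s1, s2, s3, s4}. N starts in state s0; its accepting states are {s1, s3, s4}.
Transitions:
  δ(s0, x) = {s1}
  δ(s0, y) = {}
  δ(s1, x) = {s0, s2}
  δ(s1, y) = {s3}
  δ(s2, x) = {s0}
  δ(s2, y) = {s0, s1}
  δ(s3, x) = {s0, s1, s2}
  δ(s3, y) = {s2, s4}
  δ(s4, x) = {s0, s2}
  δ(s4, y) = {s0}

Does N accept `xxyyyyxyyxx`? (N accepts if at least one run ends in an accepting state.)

Start: {s0}
read x: {s1}
read x: {s0, s2}
read y: {s0, s1}
read y: {s3}
read y: {s2, s4}
read y: {s0, s1}
read x: {s0, s1, s2}
read y: {s0, s1, s3}
read y: {s2, s3, s4}
read x: {s0, s1, s2}
read x: {s0, s1, s2}
Reachable ∩ accepting = {s1} — nonempty.

accepted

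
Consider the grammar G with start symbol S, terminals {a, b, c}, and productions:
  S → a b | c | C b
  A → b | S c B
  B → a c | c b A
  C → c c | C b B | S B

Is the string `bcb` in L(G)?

no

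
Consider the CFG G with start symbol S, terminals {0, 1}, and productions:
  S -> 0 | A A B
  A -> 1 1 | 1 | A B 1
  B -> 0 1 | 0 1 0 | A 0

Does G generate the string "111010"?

S ⇒ AAB ⇒ 11AB ⇒ 111B ⇒ 111010

yes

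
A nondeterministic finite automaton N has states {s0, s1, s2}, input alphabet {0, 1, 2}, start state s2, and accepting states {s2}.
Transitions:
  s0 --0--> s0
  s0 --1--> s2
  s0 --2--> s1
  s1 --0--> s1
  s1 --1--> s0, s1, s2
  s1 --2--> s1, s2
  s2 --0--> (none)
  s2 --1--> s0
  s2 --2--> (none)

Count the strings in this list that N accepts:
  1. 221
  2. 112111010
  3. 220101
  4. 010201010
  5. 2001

221: rejected
112111010: rejected
220101: rejected
010201010: rejected
2001: rejected

0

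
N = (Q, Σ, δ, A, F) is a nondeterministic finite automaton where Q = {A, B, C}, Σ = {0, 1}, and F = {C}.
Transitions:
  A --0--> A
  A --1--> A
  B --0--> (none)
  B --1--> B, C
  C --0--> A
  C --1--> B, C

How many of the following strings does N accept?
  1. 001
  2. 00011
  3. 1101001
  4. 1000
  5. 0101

001: rejected
00011: rejected
1101001: rejected
1000: rejected
0101: rejected

0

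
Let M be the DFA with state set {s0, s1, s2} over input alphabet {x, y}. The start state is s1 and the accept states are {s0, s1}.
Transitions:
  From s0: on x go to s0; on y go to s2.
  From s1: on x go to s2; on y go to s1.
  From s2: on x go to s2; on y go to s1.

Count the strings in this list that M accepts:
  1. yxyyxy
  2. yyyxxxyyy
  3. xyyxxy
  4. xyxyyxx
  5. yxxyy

4

yxyyxy: accepted
yyyxxxyyy: accepted
xyyxxy: accepted
xyxyyxx: rejected
yxxyy: accepted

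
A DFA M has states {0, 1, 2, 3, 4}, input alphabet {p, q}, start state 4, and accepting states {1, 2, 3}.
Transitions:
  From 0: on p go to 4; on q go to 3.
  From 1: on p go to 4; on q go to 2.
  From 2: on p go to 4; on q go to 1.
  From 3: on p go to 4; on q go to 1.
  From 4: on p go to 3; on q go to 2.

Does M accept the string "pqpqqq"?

accepted

4 --p--> 3
3 --q--> 1
1 --p--> 4
4 --q--> 2
2 --q--> 1
1 --q--> 2
End in state 2, which is an accepting state.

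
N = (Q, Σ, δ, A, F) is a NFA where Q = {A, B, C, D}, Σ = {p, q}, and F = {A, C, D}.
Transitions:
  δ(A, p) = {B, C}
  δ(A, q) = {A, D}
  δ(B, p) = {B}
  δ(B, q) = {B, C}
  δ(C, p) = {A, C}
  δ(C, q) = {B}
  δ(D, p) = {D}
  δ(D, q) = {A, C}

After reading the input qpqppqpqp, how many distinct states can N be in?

Start: {A}
read q: {A, D}
read p: {B, C, D}
read q: {A, B, C}
read p: {A, B, C}
read p: {A, B, C}
read q: {A, B, C, D}
read p: {A, B, C, D}
read q: {A, B, C, D}
read p: {A, B, C, D}
Final reachable set {A, B, C, D} has 4 states.

4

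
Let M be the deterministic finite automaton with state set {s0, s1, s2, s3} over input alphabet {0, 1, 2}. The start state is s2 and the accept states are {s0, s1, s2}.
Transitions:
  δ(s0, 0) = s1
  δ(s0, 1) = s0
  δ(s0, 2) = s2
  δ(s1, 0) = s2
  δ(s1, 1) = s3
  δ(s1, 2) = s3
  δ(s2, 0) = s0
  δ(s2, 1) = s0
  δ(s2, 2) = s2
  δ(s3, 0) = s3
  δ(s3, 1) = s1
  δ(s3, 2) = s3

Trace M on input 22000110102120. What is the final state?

s2 --2--> s2
s2 --2--> s2
s2 --0--> s0
s0 --0--> s1
s1 --0--> s2
s2 --1--> s0
s0 --1--> s0
s0 --0--> s1
s1 --1--> s3
s3 --0--> s3
s3 --2--> s3
s3 --1--> s1
s1 --2--> s3
s3 --0--> s3

s3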